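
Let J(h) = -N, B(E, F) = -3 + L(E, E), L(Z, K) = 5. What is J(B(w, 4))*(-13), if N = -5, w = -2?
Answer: -65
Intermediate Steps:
B(E, F) = 2 (B(E, F) = -3 + 5 = 2)
J(h) = 5 (J(h) = -1*(-5) = 5)
J(B(w, 4))*(-13) = 5*(-13) = -65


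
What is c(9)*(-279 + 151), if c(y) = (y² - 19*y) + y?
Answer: 10368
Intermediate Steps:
c(y) = y² - 18*y
c(9)*(-279 + 151) = (9*(-18 + 9))*(-279 + 151) = (9*(-9))*(-128) = -81*(-128) = 10368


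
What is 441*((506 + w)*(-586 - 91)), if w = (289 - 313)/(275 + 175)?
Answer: -3776347974/25 ≈ -1.5105e+8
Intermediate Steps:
w = -4/75 (w = -24/450 = -24*1/450 = -4/75 ≈ -0.053333)
441*((506 + w)*(-586 - 91)) = 441*((506 - 4/75)*(-586 - 91)) = 441*((37946/75)*(-677)) = 441*(-25689442/75) = -3776347974/25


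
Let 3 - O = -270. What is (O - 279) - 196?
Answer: -202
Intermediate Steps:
O = 273 (O = 3 - 1*(-270) = 3 + 270 = 273)
(O - 279) - 196 = (273 - 279) - 196 = -6 - 196 = -202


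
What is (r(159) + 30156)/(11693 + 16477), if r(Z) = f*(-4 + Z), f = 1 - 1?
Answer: 5026/4695 ≈ 1.0705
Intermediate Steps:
f = 0
r(Z) = 0 (r(Z) = 0*(-4 + Z) = 0)
(r(159) + 30156)/(11693 + 16477) = (0 + 30156)/(11693 + 16477) = 30156/28170 = 30156*(1/28170) = 5026/4695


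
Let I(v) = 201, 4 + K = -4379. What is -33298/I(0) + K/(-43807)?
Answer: -1457804503/8805207 ≈ -165.56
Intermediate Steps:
K = -4383 (K = -4 - 4379 = -4383)
-33298/I(0) + K/(-43807) = -33298/201 - 4383/(-43807) = -33298*1/201 - 4383*(-1/43807) = -33298/201 + 4383/43807 = -1457804503/8805207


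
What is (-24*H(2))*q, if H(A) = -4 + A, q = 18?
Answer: 864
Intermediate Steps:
(-24*H(2))*q = -24*(-4 + 2)*18 = -24*(-2)*18 = 48*18 = 864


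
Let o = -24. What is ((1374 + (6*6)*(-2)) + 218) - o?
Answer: 1544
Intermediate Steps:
((1374 + (6*6)*(-2)) + 218) - o = ((1374 + (6*6)*(-2)) + 218) - 1*(-24) = ((1374 + 36*(-2)) + 218) + 24 = ((1374 - 72) + 218) + 24 = (1302 + 218) + 24 = 1520 + 24 = 1544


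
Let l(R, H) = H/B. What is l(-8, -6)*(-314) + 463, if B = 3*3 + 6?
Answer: 2943/5 ≈ 588.60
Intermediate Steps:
B = 15 (B = 9 + 6 = 15)
l(R, H) = H/15
l(-8, -6)*(-314) + 463 = ((1/15)*(-6))*(-314) + 463 = -2/5*(-314) + 463 = 628/5 + 463 = 2943/5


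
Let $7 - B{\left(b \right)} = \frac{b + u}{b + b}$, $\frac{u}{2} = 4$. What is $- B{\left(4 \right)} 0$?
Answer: $0$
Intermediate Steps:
$u = 8$ ($u = 2 \cdot 4 = 8$)
$B{\left(b \right)} = 7 - \frac{8 + b}{2 b}$ ($B{\left(b \right)} = 7 - \frac{b + 8}{b + b} = 7 - \frac{8 + b}{2 b}$)
$- B{\left(4 \right)} 0 = - (\frac{13}{2} - \frac{4}{4}) 0 = - (\frac{13}{2} - 1) 0 = \left(-1\right) \frac{11}{2} \cdot 0 = \left(- \frac{11}{2}\right) 0 = 0$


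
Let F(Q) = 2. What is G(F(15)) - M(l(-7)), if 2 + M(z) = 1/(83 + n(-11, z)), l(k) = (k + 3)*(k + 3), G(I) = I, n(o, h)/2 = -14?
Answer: 219/55 ≈ 3.9818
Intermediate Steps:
n(o, h) = -28 (n(o, h) = 2*(-14) = -28)
l(k) = (3 + k)² (l(k) = (3 + k)*(3 + k) = (3 + k)²)
M(z) = -109/55 (M(z) = -2 + 1/(83 - 28) = -2 + 1/55 = -109/55)
G(F(15)) - M(l(-7)) = 2 - 1*(-109/55) = 2 + 109/55 = 219/55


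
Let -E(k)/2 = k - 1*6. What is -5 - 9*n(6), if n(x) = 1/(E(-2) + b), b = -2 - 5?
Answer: -6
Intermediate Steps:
E(k) = 12 - 2*k (E(k) = -2*(k - 1*6) = -2*(k - 6) = -2*(-6 + k) = 12 - 2*k)
b = -7
n(x) = ⅑ (n(x) = 1/((12 - 2*(-2)) - 7) = 1/((12 + 4) - 7) = 1/(16 - 7) = 1/9 = ⅑)
-5 - 9*n(6) = -5 - 9*⅑ = -5 - 1 = -6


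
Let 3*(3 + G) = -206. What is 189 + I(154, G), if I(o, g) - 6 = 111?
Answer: 306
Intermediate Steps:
G = -215/3 (G = -3 + (⅓)*(-206) = -3 - 206/3 = -215/3 ≈ -71.667)
I(o, g) = 117 (I(o, g) = 6 + 111 = 117)
189 + I(154, G) = 189 + 117 = 306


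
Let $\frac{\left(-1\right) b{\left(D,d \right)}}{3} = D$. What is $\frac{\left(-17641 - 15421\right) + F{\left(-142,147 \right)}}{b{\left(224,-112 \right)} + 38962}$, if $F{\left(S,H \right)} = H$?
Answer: $- \frac{6583}{7658} \approx -0.85962$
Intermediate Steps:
$b{\left(D,d \right)} = - 3 D$
$\frac{\left(-17641 - 15421\right) + F{\left(-142,147 \right)}}{b{\left(224,-112 \right)} + 38962} = \frac{\left(-17641 - 15421\right) + 147}{\left(-3\right) 224 + 38962} = \frac{-33062 + 147}{-672 + 38962} = - \frac{32915}{38290} = \left(-32915\right) \frac{1}{38290} = - \frac{6583}{7658}$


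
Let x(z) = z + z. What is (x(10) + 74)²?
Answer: 8836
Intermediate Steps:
x(z) = 2*z
(x(10) + 74)² = (2*10 + 74)² = (20 + 74)² = 94² = 8836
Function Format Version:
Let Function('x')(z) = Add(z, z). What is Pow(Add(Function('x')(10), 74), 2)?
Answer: 8836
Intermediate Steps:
Function('x')(z) = Mul(2, z)
Pow(Add(Function('x')(10), 74), 2) = Pow(Add(Mul(2, 10), 74), 2) = Pow(Add(20, 74), 2) = Pow(94, 2) = 8836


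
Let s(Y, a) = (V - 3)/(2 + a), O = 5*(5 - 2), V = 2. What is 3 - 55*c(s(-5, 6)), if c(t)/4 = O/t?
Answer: 26403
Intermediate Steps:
O = 15 (O = 5*3 = 15)
s(Y, a) = -1/(2 + a) (s(Y, a) = (2 - 3)/(2 + a) = -1/(2 + a))
c(t) = 60/t (c(t) = 4*(15/t) = 60/t)
3 - 55*c(s(-5, 6)) = 3 - 3300/((-1/(2 + 6))) = 3 - 3300/((-1/8)) = 3 - 3300/((-1*⅛)) = 3 - 3300/(-⅛) = 3 - 3300*(-8) = 3 - 55*(-480) = 3 + 26400 = 26403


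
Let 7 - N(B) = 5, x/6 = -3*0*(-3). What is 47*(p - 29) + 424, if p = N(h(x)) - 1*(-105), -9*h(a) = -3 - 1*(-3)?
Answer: 4090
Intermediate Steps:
x = 0 (x = 6*(-3*0*(-3)) = 6*(0*(-3)) = 6*0 = 0)
h(a) = 0 (h(a) = -(-3 - 1*(-3))/9 = -(-3 + 3)/9 = -1/9*0 = 0)
N(B) = 2 (N(B) = 7 - 1*5 = 7 - 5 = 2)
p = 107 (p = 2 - 1*(-105) = 2 + 105 = 107)
47*(p - 29) + 424 = 47*(107 - 29) + 424 = 47*78 + 424 = 3666 + 424 = 4090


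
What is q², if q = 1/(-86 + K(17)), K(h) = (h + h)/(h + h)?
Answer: 1/7225 ≈ 0.00013841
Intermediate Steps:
K(h) = 1 (K(h) = (2*h)/((2*h)) = (2*h)*(1/(2*h)) = 1)
q = -1/85 (q = 1/(-86 + 1) = 1/(-85) = -1/85 ≈ -0.011765)
q² = (-1/85)² = 1/7225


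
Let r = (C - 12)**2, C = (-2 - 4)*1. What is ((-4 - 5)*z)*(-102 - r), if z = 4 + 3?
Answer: 26838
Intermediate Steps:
C = -6 (C = -6*1 = -6)
z = 7
r = 324 (r = (-6 - 12)**2 = (-18)**2 = 324)
((-4 - 5)*z)*(-102 - r) = ((-4 - 5)*7)*(-102 - 1*324) = (-9*7)*(-102 - 324) = -63*(-426) = 26838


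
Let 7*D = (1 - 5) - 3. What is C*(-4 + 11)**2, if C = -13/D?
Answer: 637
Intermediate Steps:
D = -1 (D = ((1 - 5) - 3)/7 = (-4 - 3)/7 = (1/7)*(-7) = -1)
C = 13 (C = -13/(-1) = -13*(-1) = 13)
C*(-4 + 11)**2 = 13*(-4 + 11)**2 = 13*7**2 = 13*49 = 637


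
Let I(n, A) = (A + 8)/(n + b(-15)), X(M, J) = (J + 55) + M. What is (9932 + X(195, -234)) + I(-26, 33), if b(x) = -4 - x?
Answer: 149179/15 ≈ 9945.3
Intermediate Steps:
X(M, J) = 55 + J + M (X(M, J) = (55 + J) + M = 55 + J + M)
I(n, A) = (8 + A)/(11 + n) (I(n, A) = (A + 8)/(n + (-4 - 1*(-15))) = (8 + A)/(n + (-4 + 15)) = (8 + A)/(n + 11) = (8 + A)/(11 + n))
(9932 + X(195, -234)) + I(-26, 33) = (9932 + (55 - 234 + 195)) + (8 + 33)/(11 - 26) = (9932 + 16) + 41/(-15) = 9948 - 1/15*41 = 9948 - 41/15 = 149179/15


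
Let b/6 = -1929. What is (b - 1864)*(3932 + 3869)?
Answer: -104829838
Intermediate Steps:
b = -11574 (b = 6*(-1929) = -11574)
(b - 1864)*(3932 + 3869) = (-11574 - 1864)*(3932 + 3869) = -13438*7801 = -104829838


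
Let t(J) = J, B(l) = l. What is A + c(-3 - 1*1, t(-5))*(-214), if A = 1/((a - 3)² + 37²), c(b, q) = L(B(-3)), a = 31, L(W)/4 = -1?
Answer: 1842969/2153 ≈ 856.00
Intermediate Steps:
L(W) = -4 (L(W) = 4*(-1) = -4)
c(b, q) = -4
A = 1/2153 (A = 1/((31 - 3)² + 37²) = 1/(28² + 1369) = 1/(784 + 1369) = 1/2153 ≈ 0.00046447)
A + c(-3 - 1*1, t(-5))*(-214) = 1/2153 - 4*(-214) = 1/2153 + 856 = 1842969/2153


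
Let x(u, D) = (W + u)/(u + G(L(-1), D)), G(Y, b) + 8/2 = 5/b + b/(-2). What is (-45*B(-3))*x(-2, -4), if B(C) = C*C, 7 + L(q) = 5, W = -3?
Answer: -2700/7 ≈ -385.71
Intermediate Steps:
L(q) = -2 (L(q) = -7 + 5 = -2)
B(C) = C**2
G(Y, b) = -4 + 5/b - b/2 (G(Y, b) = -4 + (5/b + b/(-2)) = -4 + (5/b + b*(-1/2)) = -4 + (5/b - b/2) = -4 + 5/b - b/2)
x(u, D) = (-3 + u)/(-4 + u + 5/D - D/2) (x(u, D) = (-3 + u)/(u + (-4 + 5/D - D/2)) = (-3 + u)/(-4 + u + 5/D - D/2))
(-45*B(-3))*x(-2, -4) = (-45*(-3)**2)*(-2*(-4)*(-3 - 2)/(-10 - 4*(8 - 4 - 2*(-2)))) = (-45*9)*(-2*(-4)*(-5)/(-10 - 4*(8 - 4 + 4))) = -(-810)*(-4)*(-5)/(-10 - 4*8) = -(-810)*(-4)*(-5)/(-10 - 32) = -(-810)*(-4)*(-5)/(-42) = -(-810)*(-4)*(-1)*(-5)/42 = -405*20/21 = -2700/7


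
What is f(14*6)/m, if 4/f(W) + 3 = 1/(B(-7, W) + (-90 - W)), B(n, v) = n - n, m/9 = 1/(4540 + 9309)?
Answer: -3212968/1569 ≈ -2047.8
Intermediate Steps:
m = 9/13849 (m = 9/(4540 + 9309) = 9/13849 ≈ 0.00064987)
B(n, v) = 0
f(W) = 4/(-3 + 1/(-90 - W)) (f(W) = 4/(-3 + 1/(0 + (-90 - W))) = 4/(-3 + 1/(-90 - W)))
f(14*6)/m = (4*(-90 - 14*6)/(271 + 3*(14*6)))/(9/13849) = (4*(-90 - 1*84)/(271 + 3*84))*(13849/9) = (4*(-90 - 84)/(271 + 252))*(13849/9) = (4*(-174)/523)*(13849/9) = (4*(1/523)*(-174))*(13849/9) = -696/523*13849/9 = -3212968/1569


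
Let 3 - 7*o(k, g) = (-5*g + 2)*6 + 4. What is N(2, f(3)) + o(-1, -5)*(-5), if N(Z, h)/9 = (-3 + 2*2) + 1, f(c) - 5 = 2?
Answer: 941/7 ≈ 134.43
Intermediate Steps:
f(c) = 7 (f(c) = 5 + 2 = 7)
N(Z, h) = 18 (N(Z, h) = 9*((-3 + 2*2) + 1) = 9*((-3 + 4) + 1) = 9*(1 + 1) = 9*2 = 18)
o(k, g) = -13/7 + 30*g/7 (o(k, g) = 3/7 - ((-5*g + 2)*6 + 4)/7 = 3/7 - ((2 - 5*g)*6 + 4)/7 = 3/7 - ((12 - 30*g) + 4)/7 = 3/7 - (16 - 30*g)/7 = 3/7 + (-16/7 + 30*g/7) = -13/7 + 30*g/7)
N(2, f(3)) + o(-1, -5)*(-5) = 18 + (-13/7 + (30/7)*(-5))*(-5) = 18 + (-13/7 - 150/7)*(-5) = 18 - 163/7*(-5) = 18 + 815/7 = 941/7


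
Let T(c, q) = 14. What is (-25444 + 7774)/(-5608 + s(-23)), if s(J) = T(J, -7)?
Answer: 8835/2797 ≈ 3.1587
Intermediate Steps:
s(J) = 14
(-25444 + 7774)/(-5608 + s(-23)) = (-25444 + 7774)/(-5608 + 14) = -17670/(-5594) = -17670*(-1/5594) = 8835/2797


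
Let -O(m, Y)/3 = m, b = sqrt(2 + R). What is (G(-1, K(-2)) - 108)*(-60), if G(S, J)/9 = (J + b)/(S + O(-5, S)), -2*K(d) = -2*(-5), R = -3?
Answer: 46710/7 - 270*I/7 ≈ 6672.9 - 38.571*I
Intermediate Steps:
K(d) = -5 (K(d) = -(-1)*(-5) = -1/2*10 = -5)
b = I (b = sqrt(2 - 3) = sqrt(-1) = I ≈ 1.0*I)
O(m, Y) = -3*m
G(S, J) = 9*(I + J)/(15 + S) (G(S, J) = 9*((J + I)/(S - 3*(-5))) = 9*((I + J)/(S + 15)) = 9*((I + J)/(15 + S)) = 9*(I + J)/(15 + S))
(G(-1, K(-2)) - 108)*(-60) = (9*(I - 5)/(15 - 1) - 108)*(-60) = (9*(-5 + I)/14 - 108)*(-60) = (9*(1/14)*(-5 + I) - 108)*(-60) = ((-45/14 + 9*I/14) - 108)*(-60) = (-1557/14 + 9*I/14)*(-60) = 46710/7 - 270*I/7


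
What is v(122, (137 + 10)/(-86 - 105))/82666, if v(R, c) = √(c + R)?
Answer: √4422605/15789206 ≈ 0.00013319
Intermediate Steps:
v(R, c) = √(R + c)
v(122, (137 + 10)/(-86 - 105))/82666 = √(122 + (137 + 10)/(-86 - 105))/82666 = √(122 + 147/(-191))*(1/82666) = √(122 + 147*(-1/191))*(1/82666) = √(122 - 147/191)*(1/82666) = √(23155/191)*(1/82666) = (√4422605/191)*(1/82666) = √4422605/15789206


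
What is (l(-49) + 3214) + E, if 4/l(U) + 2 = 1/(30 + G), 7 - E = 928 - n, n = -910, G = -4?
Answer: 70429/51 ≈ 1381.0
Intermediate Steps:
E = -1831 (E = 7 - (928 - 1*(-910)) = 7 - (928 + 910) = 7 - 1*1838 = 7 - 1838 = -1831)
l(U) = -104/51 (l(U) = 4/(-2 + 1/(30 - 4)) = 4/(-2 + 1/26) = 4/(-51/26) = 4*(-26/51) = -104/51)
(l(-49) + 3214) + E = (-104/51 + 3214) - 1831 = 163810/51 - 1831 = 70429/51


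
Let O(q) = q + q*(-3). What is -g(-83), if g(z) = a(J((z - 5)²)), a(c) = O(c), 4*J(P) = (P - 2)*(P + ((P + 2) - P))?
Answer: 29984766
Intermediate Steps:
J(P) = (-2 + P)*(2 + P)/4 (J(P) = ((P - 2)*(P + ((P + 2) - P)))/4 = ((-2 + P)*(P + ((2 + P) - P)))/4 = ((-2 + P)*(P + 2))/4 = ((-2 + P)*(2 + P))/4 = (-2 + P)*(2 + P)/4)
O(q) = -2*q (O(q) = q - 3*q = -2*q)
a(c) = -2*c
g(z) = 2 - (-5 + z)⁴/2 (g(z) = -2*(-1 + ((z - 5)²)²/4) = -2*(-1 + ((-5 + z)²)²/4) = -2*(-1 + (-5 + z)⁴/4) = 2 - (-5 + z)⁴/2)
-g(-83) = -(2 - (-5 - 83)⁴/2) = -(2 - ½*(-88)⁴) = -(2 - ½*59969536) = -(2 - 29984768) = -1*(-29984766) = 29984766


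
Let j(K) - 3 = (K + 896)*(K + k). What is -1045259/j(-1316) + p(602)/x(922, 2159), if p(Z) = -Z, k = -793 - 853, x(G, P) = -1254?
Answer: -93640150/260004987 ≈ -0.36015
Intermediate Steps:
k = -1646
j(K) = 3 + (-1646 + K)*(896 + K) (j(K) = 3 + (K + 896)*(K - 1646) = 3 + (896 + K)*(-1646 + K) = 3 + (-1646 + K)*(896 + K))
-1045259/j(-1316) + p(602)/x(922, 2159) = -1045259/(-1474813 + (-1316)**2 - 750*(-1316)) - 1*602/(-1254) = -1045259/(-1474813 + 1731856 + 987000) - 602*(-1/1254) = -1045259/1244043 + 301/627 = -93640150/260004987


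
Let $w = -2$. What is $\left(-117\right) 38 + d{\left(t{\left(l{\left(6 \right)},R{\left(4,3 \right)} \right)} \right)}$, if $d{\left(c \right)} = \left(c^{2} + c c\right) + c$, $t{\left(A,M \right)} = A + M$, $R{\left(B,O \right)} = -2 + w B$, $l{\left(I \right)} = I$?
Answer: $-4418$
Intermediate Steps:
$R{\left(B,O \right)} = -2 - 2 B$
$d{\left(c \right)} = c + 2 c^{2}$ ($d{\left(c \right)} = \left(c^{2} + c^{2}\right) + c = 2 c^{2} + c = c + 2 c^{2}$)
$\left(-117\right) 38 + d{\left(t{\left(l{\left(6 \right)},R{\left(4,3 \right)} \right)} \right)} = \left(-117\right) 38 + \left(6 - 10\right) \left(1 + 2 \left(6 - 10\right)\right) = -4446 + \left(6 - 10\right) \left(1 + 2 \left(6 - 10\right)\right) = -4446 - 4 \left(1 + 2 \left(-4\right)\right) = -4446 - 4 \left(1 - 8\right) = -4446 - -28 = -4446 + 28 = -4418$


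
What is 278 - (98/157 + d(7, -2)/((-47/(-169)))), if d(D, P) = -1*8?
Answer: 2259020/7379 ≈ 306.14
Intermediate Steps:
d(D, P) = -8
278 - (98/157 + d(7, -2)/((-47/(-169)))) = 278 - (98/157 - 8/((-47/(-169)))) = 278 - (98*(1/157) - 8/((-47*(-1/169)))) = 278 - (98/157 - 8/47/169) = 278 - (98/157 - 8*169/47) = 278 - (98/157 - 1352/47) = 278 - 1*(-207658/7379) = 278 + 207658/7379 = 2259020/7379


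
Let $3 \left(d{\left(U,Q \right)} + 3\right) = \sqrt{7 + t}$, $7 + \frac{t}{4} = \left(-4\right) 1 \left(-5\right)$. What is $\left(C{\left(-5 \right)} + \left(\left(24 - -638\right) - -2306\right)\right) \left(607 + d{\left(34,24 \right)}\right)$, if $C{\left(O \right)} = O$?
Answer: $1789652 + \frac{2963 \sqrt{59}}{3} \approx 1.7972 \cdot 10^{6}$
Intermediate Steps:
$t = 52$ ($t = -28 + 4 \left(-4\right) 1 \left(-5\right) = -28 + 4 \left(\left(-4\right) \left(-5\right)\right) = -28 + 4 \cdot 20 = -28 + 80 = 52$)
$d{\left(U,Q \right)} = -3 + \frac{\sqrt{59}}{3}$ ($d{\left(U,Q \right)} = -3 + \frac{\sqrt{7 + 52}}{3} = -3 + \frac{\sqrt{59}}{3}$)
$\left(C{\left(-5 \right)} + \left(\left(24 - -638\right) - -2306\right)\right) \left(607 + d{\left(34,24 \right)}\right) = \left(-5 + \left(\left(24 - -638\right) - -2306\right)\right) \left(607 - \left(3 - \frac{\sqrt{59}}{3}\right)\right) = \left(-5 + \left(\left(24 + 638\right) + 2306\right)\right) \left(604 + \frac{\sqrt{59}}{3}\right) = \left(-5 + \left(662 + 2306\right)\right) \left(604 + \frac{\sqrt{59}}{3}\right) = \left(-5 + 2968\right) \left(604 + \frac{\sqrt{59}}{3}\right) = 2963 \left(604 + \frac{\sqrt{59}}{3}\right) = 1789652 + \frac{2963 \sqrt{59}}{3}$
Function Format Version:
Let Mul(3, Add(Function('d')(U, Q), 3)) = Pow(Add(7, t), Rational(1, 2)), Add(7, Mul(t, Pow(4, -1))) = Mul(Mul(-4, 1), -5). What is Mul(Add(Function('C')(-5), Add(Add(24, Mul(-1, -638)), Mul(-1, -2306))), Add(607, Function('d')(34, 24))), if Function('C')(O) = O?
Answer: Add(1789652, Mul(Rational(2963, 3), Pow(59, Rational(1, 2)))) ≈ 1.7972e+6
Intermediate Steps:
t = 52 (t = Add(-28, Mul(4, Mul(Mul(-4, 1), -5))) = Add(-28, Mul(4, Mul(-4, -5))) = Add(-28, Mul(4, 20)) = Add(-28, 80) = 52)
Function('d')(U, Q) = Add(-3, Mul(Rational(1, 3), Pow(59, Rational(1, 2)))) (Function('d')(U, Q) = Add(-3, Mul(Rational(1, 3), Pow(Add(7, 52), Rational(1, 2)))) = Add(-3, Mul(Rational(1, 3), Pow(59, Rational(1, 2)))))
Mul(Add(Function('C')(-5), Add(Add(24, Mul(-1, -638)), Mul(-1, -2306))), Add(607, Function('d')(34, 24))) = Mul(Add(-5, Add(Add(24, Mul(-1, -638)), Mul(-1, -2306))), Add(607, Add(-3, Mul(Rational(1, 3), Pow(59, Rational(1, 2)))))) = Mul(Add(-5, Add(Add(24, 638), 2306)), Add(604, Mul(Rational(1, 3), Pow(59, Rational(1, 2))))) = Mul(Add(-5, Add(662, 2306)), Add(604, Mul(Rational(1, 3), Pow(59, Rational(1, 2))))) = Mul(Add(-5, 2968), Add(604, Mul(Rational(1, 3), Pow(59, Rational(1, 2))))) = Mul(2963, Add(604, Mul(Rational(1, 3), Pow(59, Rational(1, 2))))) = Add(1789652, Mul(Rational(2963, 3), Pow(59, Rational(1, 2))))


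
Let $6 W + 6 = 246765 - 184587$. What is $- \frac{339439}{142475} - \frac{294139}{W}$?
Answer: $- \frac{1107920023}{36007950} \approx -30.769$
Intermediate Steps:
$W = 10362$ ($W = -1 + \frac{246765 - 184587}{6} = -1 + \frac{1}{6} \cdot 62178 = -1 + 10363 = 10362$)
$- \frac{339439}{142475} - \frac{294139}{W} = - \frac{339439}{142475} - \frac{294139}{10362} = \left(-339439\right) \frac{1}{142475} - \frac{294139}{10362} = - \frac{8279}{3475} - \frac{294139}{10362} = - \frac{1107920023}{36007950}$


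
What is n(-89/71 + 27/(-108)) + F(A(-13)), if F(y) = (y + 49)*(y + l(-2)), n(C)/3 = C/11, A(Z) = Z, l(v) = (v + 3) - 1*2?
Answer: -1575777/3124 ≈ -504.41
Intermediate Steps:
l(v) = 1 + v (l(v) = (3 + v) - 2 = 1 + v)
n(C) = 3*C/11 (n(C) = 3*(C/11) = 3*C/11)
F(y) = (-1 + y)*(49 + y) (F(y) = (y + 49)*(y + (1 - 2)) = (49 + y)*(y - 1) = (49 + y)*(-1 + y) = (-1 + y)*(49 + y))
n(-89/71 + 27/(-108)) + F(A(-13)) = 3*(-89/71 + 27/(-108))/11 + (-49 + (-13)² + 48*(-13)) = 3*(-89*1/71 + 27*(-1/108))/11 + (-49 + 169 - 624) = 3*(-89/71 - ¼)/11 - 504 = (3/11)*(-427/284) - 504 = -1281/3124 - 504 = -1575777/3124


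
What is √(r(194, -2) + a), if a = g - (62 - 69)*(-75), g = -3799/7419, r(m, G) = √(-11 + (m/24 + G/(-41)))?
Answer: √(-194491728953544 + 1504469334*I*√173553)/608358 ≈ 0.036937 + 22.924*I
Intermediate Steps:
r(m, G) = √(-11 - G/41 + m/24) (r(m, G) = √(-11 + (m*(1/24) + G*(-1/41))) = √(-11 + (m/24 - G/41)) = √(-11 + (-G/41 + m/24)) = √(-11 - G/41 + m/24))
g = -3799/7419 (g = -3799*1/7419 = -3799/7419 ≈ -0.51206)
a = -3898774/7419 (a = -3799/7419 - (62 - 69)*(-75) = -3799/7419 - (-7)*(-75) = -3799/7419 - 1*525 = -3799/7419 - 525 = -3898774/7419 ≈ -525.51)
√(r(194, -2) + a) = √(√(-2662704 - 5904*(-2) + 10086*194)/492 - 3898774/7419) = √(√(-2662704 + 11808 + 1956684)/492 - 3898774/7419) = √(√(-694212)/492 - 3898774/7419) = √((2*I*√173553)/492 - 3898774/7419) = √(I*√173553/246 - 3898774/7419) = √(-3898774/7419 + I*√173553/246)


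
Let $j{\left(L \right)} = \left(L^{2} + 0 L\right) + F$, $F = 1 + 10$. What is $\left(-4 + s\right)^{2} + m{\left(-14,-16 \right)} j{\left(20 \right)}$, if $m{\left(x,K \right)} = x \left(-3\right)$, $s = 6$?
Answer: $17266$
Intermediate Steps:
$F = 11$
$m{\left(x,K \right)} = - 3 x$
$j{\left(L \right)} = 11 + L^{2}$ ($j{\left(L \right)} = \left(L^{2} + 0 L\right) + 11 = \left(L^{2} + 0\right) + 11 = L^{2} + 11 = 11 + L^{2}$)
$\left(-4 + s\right)^{2} + m{\left(-14,-16 \right)} j{\left(20 \right)} = \left(-4 + 6\right)^{2} + \left(-3\right) \left(-14\right) \left(11 + 20^{2}\right) = 2^{2} + 42 \left(11 + 400\right) = 4 + 42 \cdot 411 = 4 + 17262 = 17266$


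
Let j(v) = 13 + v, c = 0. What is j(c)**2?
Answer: 169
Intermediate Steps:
j(c)**2 = (13 + 0)**2 = 13**2 = 169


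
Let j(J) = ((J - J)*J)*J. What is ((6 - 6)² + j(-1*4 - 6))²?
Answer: 0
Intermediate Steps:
j(J) = 0 (j(J) = (0*J)*J = 0*J = 0)
((6 - 6)² + j(-1*4 - 6))² = ((6 - 6)² + 0)² = (0² + 0)² = (0 + 0)² = 0² = 0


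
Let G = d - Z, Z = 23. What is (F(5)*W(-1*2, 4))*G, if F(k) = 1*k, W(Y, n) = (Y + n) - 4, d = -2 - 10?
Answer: 350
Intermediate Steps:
d = -12
W(Y, n) = -4 + Y + n
G = -35 (G = -12 - 1*23 = -12 - 23 = -35)
F(k) = k
(F(5)*W(-1*2, 4))*G = (5*(-4 - 1*2 + 4))*(-35) = (5*(-4 - 2 + 4))*(-35) = (5*(-2))*(-35) = -10*(-35) = 350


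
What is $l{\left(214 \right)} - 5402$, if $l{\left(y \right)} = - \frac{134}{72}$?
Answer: $- \frac{194539}{36} \approx -5403.9$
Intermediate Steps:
$l{\left(y \right)} = - \frac{67}{36}$ ($l{\left(y \right)} = \left(-134\right) \frac{1}{72} = - \frac{67}{36}$)
$l{\left(214 \right)} - 5402 = - \frac{67}{36} - 5402 = - \frac{194539}{36}$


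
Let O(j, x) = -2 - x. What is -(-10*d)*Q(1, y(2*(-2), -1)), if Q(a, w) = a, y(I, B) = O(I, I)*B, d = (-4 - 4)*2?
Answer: -160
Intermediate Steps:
d = -16 (d = -8*2 = -16)
y(I, B) = B*(-2 - I) (y(I, B) = (-2 - I)*B = B*(-2 - I))
-(-10*d)*Q(1, y(2*(-2), -1)) = -(-10*(-16)) = -160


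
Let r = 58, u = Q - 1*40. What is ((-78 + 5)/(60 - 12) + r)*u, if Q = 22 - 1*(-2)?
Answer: -2711/3 ≈ -903.67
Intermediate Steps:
Q = 24 (Q = 22 + 2 = 24)
u = -16 (u = 24 - 1*40 = 24 - 40 = -16)
((-78 + 5)/(60 - 12) + r)*u = ((-78 + 5)/(60 - 12) + 58)*(-16) = (-73/48 + 58)*(-16) = (2711/48)*(-16) = -2711/3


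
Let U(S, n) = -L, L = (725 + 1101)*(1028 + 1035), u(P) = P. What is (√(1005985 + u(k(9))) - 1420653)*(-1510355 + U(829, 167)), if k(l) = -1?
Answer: 7497344197629 - 63328716*√6986 ≈ 7.4921e+12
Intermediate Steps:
L = 3767038 (L = 1826*2063 = 3767038)
U(S, n) = -3767038 (U(S, n) = -1*3767038 = -3767038)
(√(1005985 + u(k(9))) - 1420653)*(-1510355 + U(829, 167)) = (√(1005985 - 1) - 1420653)*(-1510355 - 3767038) = (√1005984 - 1420653)*(-5277393) = (12*√6986 - 1420653)*(-5277393) = (-1420653 + 12*√6986)*(-5277393) = 7497344197629 - 63328716*√6986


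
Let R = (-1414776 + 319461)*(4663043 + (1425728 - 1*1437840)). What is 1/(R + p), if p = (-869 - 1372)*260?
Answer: -1/5094235070925 ≈ -1.9630e-13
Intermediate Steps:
R = -5094234488265 (R = -1095315*(4663043 + (1425728 - 1437840)) = -1095315*(4663043 - 12112) = -1095315*4650931 = -5094234488265)
p = -582660 (p = -2241*260 = -582660)
1/(R + p) = 1/(-5094234488265 - 582660) = 1/(-5094235070925) = -1/5094235070925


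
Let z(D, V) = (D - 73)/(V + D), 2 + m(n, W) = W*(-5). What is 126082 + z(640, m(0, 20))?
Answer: 67832683/538 ≈ 1.2608e+5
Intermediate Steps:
m(n, W) = -2 - 5*W (m(n, W) = -2 + W*(-5) = -2 - 5*W)
z(D, V) = (-73 + D)/(D + V)
126082 + z(640, m(0, 20)) = 126082 + (-73 + 640)/(640 + (-2 - 5*20)) = 126082 + 567/(640 + (-2 - 100)) = 126082 + 567/(640 - 102) = 126082 + 567/538 = 67832683/538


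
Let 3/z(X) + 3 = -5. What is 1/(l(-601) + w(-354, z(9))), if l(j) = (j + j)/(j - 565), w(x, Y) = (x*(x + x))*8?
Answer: 583/1168948249 ≈ 4.9874e-7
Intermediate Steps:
z(X) = -3/8 (z(X) = 3/(-3 - 5) = 3/(-8) = 3*(-⅛) = -3/8)
w(x, Y) = 16*x² (w(x, Y) = (x*(2*x))*8 = (2*x²)*8 = 16*x²)
l(j) = 2*j/(-565 + j) (l(j) = (2*j)/(-565 + j) = 2*j/(-565 + j))
1/(l(-601) + w(-354, z(9))) = 1/(2*(-601)/(-565 - 601) + 16*(-354)²) = 1/(2*(-601)/(-1166) + 16*125316) = 1/(2*(-601)*(-1/1166) + 2005056) = 1/(601/583 + 2005056) = 1/(1168948249/583) = 583/1168948249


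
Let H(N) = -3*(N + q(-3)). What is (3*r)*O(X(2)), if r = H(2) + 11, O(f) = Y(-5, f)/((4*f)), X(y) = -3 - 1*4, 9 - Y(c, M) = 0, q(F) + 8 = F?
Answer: -513/14 ≈ -36.643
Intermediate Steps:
q(F) = -8 + F
Y(c, M) = 9 (Y(c, M) = 9 - 1*0 = 9 + 0 = 9)
H(N) = 33 - 3*N (H(N) = -3*(N + (-8 - 3)) = -3*(N - 11) = -3*(-11 + N) = 33 - 3*N)
X(y) = -7 (X(y) = -3 - 4 = -7)
O(f) = 9/(4*f) (O(f) = 9/((4*f)) = 9*(1/(4*f)) = 9/(4*f))
r = 38 (r = (33 - 3*2) + 11 = (33 - 6) + 11 = 27 + 11 = 38)
(3*r)*O(X(2)) = (3*38)*((9/4)/(-7)) = 114*((9/4)*(-⅐)) = 114*(-9/28) = -513/14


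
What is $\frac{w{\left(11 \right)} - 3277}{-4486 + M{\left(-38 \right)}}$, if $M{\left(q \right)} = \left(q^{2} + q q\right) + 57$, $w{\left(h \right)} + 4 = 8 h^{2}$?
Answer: $\frac{2313}{1541} \approx 1.501$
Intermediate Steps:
$w{\left(h \right)} = -4 + 8 h^{2}$
$M{\left(q \right)} = 57 + 2 q^{2}$ ($M{\left(q \right)} = \left(q^{2} + q^{2}\right) + 57 = 2 q^{2} + 57 = 57 + 2 q^{2}$)
$\frac{w{\left(11 \right)} - 3277}{-4486 + M{\left(-38 \right)}} = \frac{\left(-4 + 8 \cdot 11^{2}\right) - 3277}{-4486 + \left(57 + 2 \left(-38\right)^{2}\right)} = \frac{\left(-4 + 8 \cdot 121\right) - 3277}{-4486 + \left(57 + 2 \cdot 1444\right)} = \frac{\left(-4 + 968\right) - 3277}{-4486 + \left(57 + 2888\right)} = \frac{964 - 3277}{-4486 + 2945} = - \frac{2313}{-1541} = \left(-2313\right) \left(- \frac{1}{1541}\right) = \frac{2313}{1541}$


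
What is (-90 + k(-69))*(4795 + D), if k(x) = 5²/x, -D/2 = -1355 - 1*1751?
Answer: -22876215/23 ≈ -9.9462e+5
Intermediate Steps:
D = 6212 (D = -2*(-1355 - 1*1751) = -2*(-1355 - 1751) = -2*(-3106) = 6212)
k(x) = 25/x
(-90 + k(-69))*(4795 + D) = (-90 + 25/(-69))*(4795 + 6212) = (-90 + 25*(-1/69))*11007 = (-90 - 25/69)*11007 = -6235/69*11007 = -22876215/23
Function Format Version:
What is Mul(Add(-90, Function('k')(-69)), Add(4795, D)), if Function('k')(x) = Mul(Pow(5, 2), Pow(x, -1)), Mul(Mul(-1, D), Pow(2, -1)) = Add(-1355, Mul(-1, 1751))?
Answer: Rational(-22876215, 23) ≈ -9.9462e+5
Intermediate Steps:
D = 6212 (D = Mul(-2, Add(-1355, Mul(-1, 1751))) = Mul(-2, Add(-1355, -1751)) = Mul(-2, -3106) = 6212)
Function('k')(x) = Mul(25, Pow(x, -1))
Mul(Add(-90, Function('k')(-69)), Add(4795, D)) = Mul(Add(-90, Mul(25, Pow(-69, -1))), Add(4795, 6212)) = Mul(Add(-90, Mul(25, Rational(-1, 69))), 11007) = Mul(Add(-90, Rational(-25, 69)), 11007) = Mul(Rational(-6235, 69), 11007) = Rational(-22876215, 23)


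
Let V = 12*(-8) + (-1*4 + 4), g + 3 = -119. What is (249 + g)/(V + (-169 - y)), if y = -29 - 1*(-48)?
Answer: -127/284 ≈ -0.44718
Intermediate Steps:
g = -122 (g = -3 - 119 = -122)
y = 19 (y = -29 + 48 = 19)
V = -96 (V = -96 + (-4 + 4) = -96 + 0 = -96)
(249 + g)/(V + (-169 - y)) = (249 - 122)/(-96 + (-169 - 1*19)) = 127/(-96 + (-169 - 19)) = 127/(-96 - 188) = 127/(-284) = 127*(-1/284) = -127/284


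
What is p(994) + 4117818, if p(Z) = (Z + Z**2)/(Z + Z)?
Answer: 8236631/2 ≈ 4.1183e+6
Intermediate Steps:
p(Z) = (Z + Z**2)/(2*Z) (p(Z) = (Z + Z**2)/((2*Z)) = (Z + Z**2)*(1/(2*Z)) = (Z + Z**2)/(2*Z))
p(994) + 4117818 = (1/2 + (1/2)*994) + 4117818 = (1/2 + 497) + 4117818 = 995/2 + 4117818 = 8236631/2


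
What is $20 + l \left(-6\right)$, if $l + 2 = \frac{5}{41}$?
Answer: $\frac{1282}{41} \approx 31.268$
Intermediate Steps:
$l = - \frac{77}{41}$ ($l = -2 + \frac{5}{41} = - \frac{77}{41} \approx -1.878$)
$20 + l \left(-6\right) = 20 - - \frac{462}{41} = 20 + \frac{462}{41} = \frac{1282}{41}$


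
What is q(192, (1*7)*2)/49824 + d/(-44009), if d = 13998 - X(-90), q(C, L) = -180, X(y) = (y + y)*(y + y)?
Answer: 25248323/60908456 ≈ 0.41453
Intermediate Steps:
X(y) = 4*y**2 (X(y) = (2*y)*(2*y) = 4*y**2)
d = -18402 (d = 13998 - 4*(-90)**2 = 13998 - 4*8100 = 13998 - 1*32400 = 13998 - 32400 = -18402)
q(192, (1*7)*2)/49824 + d/(-44009) = -180/49824 - 18402/(-44009) = -180*1/49824 - 18402*(-1/44009) = -5/1384 + 18402/44009 = 25248323/60908456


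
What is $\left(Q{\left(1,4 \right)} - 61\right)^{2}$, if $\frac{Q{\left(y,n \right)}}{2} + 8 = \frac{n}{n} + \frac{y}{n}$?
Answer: $\frac{22201}{4} \approx 5550.3$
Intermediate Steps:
$Q{\left(y,n \right)} = -14 + \frac{2 y}{n}$ ($Q{\left(y,n \right)} = -16 + 2 \left(\frac{n}{n} + \frac{y}{n}\right) = -16 + 2 \left(1 + \frac{y}{n}\right) = -16 + \left(2 + \frac{2 y}{n}\right) = -14 + \frac{2 y}{n}$)
$\left(Q{\left(1,4 \right)} - 61\right)^{2} = \left(\left(-14 + 2 \cdot 1 \cdot \frac{1}{4}\right) - 61\right)^{2} = \left(\left(-14 + \frac{1}{2}\right) - 61\right)^{2} = \left(- \frac{27}{2} - 61\right)^{2} = \left(- \frac{149}{2}\right)^{2} = \frac{22201}{4}$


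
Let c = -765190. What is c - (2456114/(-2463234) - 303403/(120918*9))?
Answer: -341866421829128225/446773993218 ≈ -7.6519e+5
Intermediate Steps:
c - (2456114/(-2463234) - 303403/(120918*9)) = -765190 - (2456114/(-2463234) - 303403/(120918*9)) = -765190 - (2456114*(-1/2463234) - 303403/1088262) = -765190 - (-1228057/1231617 - 303403*1/1088262) = -765190 - (-1228057/1231617 - 303403/1088262) = -765190 - 1*(-570041353195/446773993218) = -765190 + 570041353195/446773993218 = -341866421829128225/446773993218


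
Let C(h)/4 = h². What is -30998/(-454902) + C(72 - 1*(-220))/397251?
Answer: 27910173835/30118379067 ≈ 0.92668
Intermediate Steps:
C(h) = 4*h²
-30998/(-454902) + C(72 - 1*(-220))/397251 = -30998/(-454902) + (4*(72 - 1*(-220))²)/397251 = -30998*(-1/454902) + (4*(72 + 220)²)*(1/397251) = 15499/227451 + (4*292²)*(1/397251) = 15499/227451 + (4*85264)*(1/397251) = 15499/227451 + 341056*(1/397251) = 15499/227451 + 341056/397251 = 27910173835/30118379067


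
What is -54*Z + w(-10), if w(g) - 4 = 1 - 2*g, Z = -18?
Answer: 997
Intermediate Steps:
w(g) = 5 - 2*g (w(g) = 4 + (1 - 2*g) = 5 - 2*g)
-54*Z + w(-10) = -54*(-18) + (5 - 2*(-10)) = 972 + (5 + 20) = 972 + 25 = 997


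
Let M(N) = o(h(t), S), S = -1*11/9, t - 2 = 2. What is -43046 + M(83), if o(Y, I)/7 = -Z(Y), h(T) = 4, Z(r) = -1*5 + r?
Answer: -43039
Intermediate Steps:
t = 4 (t = 2 + 2 = 4)
Z(r) = -5 + r
S = -11/9 (S = -11*⅑ = -11/9 ≈ -1.2222)
o(Y, I) = 35 - 7*Y (o(Y, I) = 7*(-(-5 + Y)) = 7*(5 - Y) = 35 - 7*Y)
M(N) = 7 (M(N) = 35 - 7*4 = 35 - 28 = 7)
-43046 + M(83) = -43046 + 7 = -43039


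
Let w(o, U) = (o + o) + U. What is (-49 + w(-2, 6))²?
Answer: 2209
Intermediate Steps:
w(o, U) = U + 2*o (w(o, U) = 2*o + U = U + 2*o)
(-49 + w(-2, 6))² = (-49 + (6 + 2*(-2)))² = (-49 + (6 - 4))² = (-49 + 2)² = (-47)² = 2209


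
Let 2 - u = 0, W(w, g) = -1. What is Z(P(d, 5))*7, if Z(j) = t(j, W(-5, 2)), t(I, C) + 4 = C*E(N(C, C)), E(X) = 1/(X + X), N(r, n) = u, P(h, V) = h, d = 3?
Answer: -119/4 ≈ -29.750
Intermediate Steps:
u = 2 (u = 2 - 1*0 = 2 + 0 = 2)
N(r, n) = 2
E(X) = 1/(2*X)
t(I, C) = -4 + C/4 (t(I, C) = -4 + C*((½)/2) = -4 + C*((½)*(½)) = -4 + C*(¼) = -4 + C/4)
Z(j) = -17/4 (Z(j) = -4 + (¼)*(-1) = -4 - ¼ = -17/4)
Z(P(d, 5))*7 = -17/4*7 = -119/4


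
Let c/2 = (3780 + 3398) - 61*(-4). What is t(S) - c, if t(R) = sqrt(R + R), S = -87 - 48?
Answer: -14844 + 3*I*sqrt(30) ≈ -14844.0 + 16.432*I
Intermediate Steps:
S = -135
c = 14844 (c = 2*((3780 + 3398) - 61*(-4)) = 2*(7178 + 244) = 2*7422 = 14844)
t(R) = sqrt(2)*sqrt(R) (t(R) = sqrt(2*R) = sqrt(2)*sqrt(R))
t(S) - c = sqrt(2)*sqrt(-135) - 1*14844 = sqrt(2)*(3*I*sqrt(15)) - 14844 = 3*I*sqrt(30) - 14844 = -14844 + 3*I*sqrt(30)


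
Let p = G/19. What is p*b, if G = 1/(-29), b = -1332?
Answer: 1332/551 ≈ 2.4174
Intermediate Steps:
G = -1/29 ≈ -0.034483
p = -1/551 (p = -1/29/19 = -1/29*1/19 = -1/551 ≈ -0.0018149)
p*b = -1/551*(-1332) = 1332/551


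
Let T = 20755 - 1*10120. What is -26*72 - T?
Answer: -12507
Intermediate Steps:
T = 10635 (T = 20755 - 10120 = 10635)
-26*72 - T = -26*72 - 1*10635 = -1872 - 10635 = -12507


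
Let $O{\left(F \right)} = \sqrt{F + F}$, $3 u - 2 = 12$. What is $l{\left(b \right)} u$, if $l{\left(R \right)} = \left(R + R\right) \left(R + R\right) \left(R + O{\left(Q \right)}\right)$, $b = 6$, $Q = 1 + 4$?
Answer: $4032 + 672 \sqrt{10} \approx 6157.0$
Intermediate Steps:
$u = \frac{14}{3}$ ($u = \frac{2}{3} + \frac{1}{3} \cdot 12 = \frac{2}{3} + 4 = \frac{14}{3} \approx 4.6667$)
$Q = 5$
$O{\left(F \right)} = \sqrt{2} \sqrt{F}$ ($O{\left(F \right)} = \sqrt{2 F} = \sqrt{2} \sqrt{F}$)
$l{\left(R \right)} = 4 R^{2} \left(R + \sqrt{10}\right)$ ($l{\left(R \right)} = \left(R + R\right) \left(R + R\right) \left(R + \sqrt{2} \sqrt{5}\right) = 2 R 2 R \left(R + \sqrt{10}\right) = 4 R^{2} \left(R + \sqrt{10}\right)$)
$l{\left(b \right)} u = 4 \cdot 6^{2} \left(6 + \sqrt{10}\right) \frac{14}{3} = 4 \cdot 36 \left(6 + \sqrt{10}\right) \frac{14}{3} = \left(864 + 144 \sqrt{10}\right) \frac{14}{3} = 4032 + 672 \sqrt{10}$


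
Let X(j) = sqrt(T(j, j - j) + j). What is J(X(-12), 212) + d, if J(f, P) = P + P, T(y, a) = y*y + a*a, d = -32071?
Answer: -31647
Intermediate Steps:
T(y, a) = a**2 + y**2 (T(y, a) = y**2 + a**2 = a**2 + y**2)
X(j) = sqrt(j + j**2) (X(j) = sqrt(((j - j)**2 + j**2) + j) = sqrt((0**2 + j**2) + j) = sqrt((0 + j**2) + j) = sqrt(j**2 + j) = sqrt(j + j**2))
J(f, P) = 2*P
J(X(-12), 212) + d = 2*212 - 32071 = 424 - 32071 = -31647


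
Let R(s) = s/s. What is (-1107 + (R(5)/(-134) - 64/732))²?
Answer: 737023731608761/601328484 ≈ 1.2257e+6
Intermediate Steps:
R(s) = 1
(-1107 + (R(5)/(-134) - 64/732))² = (-1107 + (1/(-134) - 64/732))² = (-1107 + (1*(-1/134) - 64*1/732))² = (-1107 + (-1/134 - 16/183))² = (-1107 - 2327/24522)² = (-27148181/24522)² = 737023731608761/601328484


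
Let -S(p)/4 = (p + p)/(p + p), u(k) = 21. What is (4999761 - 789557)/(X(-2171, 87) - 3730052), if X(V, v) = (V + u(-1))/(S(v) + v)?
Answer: -174723466/154798233 ≈ -1.1287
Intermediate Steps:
S(p) = -4 (S(p) = -4*(p + p)/(p + p) = -4*2*p/(2*p) = -4*2*p*1/(2*p) = -4*1 = -4)
X(V, v) = (21 + V)/(-4 + v) (X(V, v) = (V + 21)/(-4 + v) = (21 + V)/(-4 + v))
(4999761 - 789557)/(X(-2171, 87) - 3730052) = (4999761 - 789557)/((21 - 2171)/(-4 + 87) - 3730052) = 4210204/(-2150/83 - 3730052) = 4210204/(-309596466/83) = 4210204*(-83/309596466) = -174723466/154798233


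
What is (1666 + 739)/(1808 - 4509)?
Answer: -65/73 ≈ -0.89041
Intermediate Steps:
(1666 + 739)/(1808 - 4509) = 2405/(-2701) = 2405*(-1/2701) = -65/73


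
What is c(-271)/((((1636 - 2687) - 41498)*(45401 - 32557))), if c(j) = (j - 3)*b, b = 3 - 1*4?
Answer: -137/273249678 ≈ -5.0137e-7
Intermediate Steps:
b = -1 (b = 3 - 4 = -1)
c(j) = 3 - j (c(j) = (j - 3)*(-1) = (-3 + j)*(-1) = 3 - j)
c(-271)/((((1636 - 2687) - 41498)*(45401 - 32557))) = (3 - 1*(-271))/((((1636 - 2687) - 41498)*(45401 - 32557))) = (3 + 271)/(((-1051 - 41498)*12844)) = 274/((-42549*12844)) = 274/(-546499356) = 274*(-1/546499356) = -137/273249678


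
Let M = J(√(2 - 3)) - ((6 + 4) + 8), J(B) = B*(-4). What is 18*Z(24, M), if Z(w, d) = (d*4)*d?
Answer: 22176 + 10368*I ≈ 22176.0 + 10368.0*I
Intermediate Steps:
J(B) = -4*B
M = -18 - 4*I (M = -4*√(2 - 3) - ((6 + 4) + 8) = -4*I - (10 + 8) = -4*I - 1*18 = -4*I - 18 = -18 - 4*I ≈ -18.0 - 4.0*I)
Z(w, d) = 4*d² (Z(w, d) = (4*d)*d = 4*d²)
18*Z(24, M) = 18*(4*(-18 - 4*I)²) = 72*(-18 - 4*I)²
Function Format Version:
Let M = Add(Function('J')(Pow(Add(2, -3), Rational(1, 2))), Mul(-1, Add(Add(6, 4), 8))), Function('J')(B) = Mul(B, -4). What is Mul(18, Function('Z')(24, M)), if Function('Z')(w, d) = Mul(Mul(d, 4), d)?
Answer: Add(22176, Mul(10368, I)) ≈ Add(22176., Mul(10368., I))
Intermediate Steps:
Function('J')(B) = Mul(-4, B)
M = Add(-18, Mul(-4, I)) (M = Add(Mul(-4, Pow(Add(2, -3), Rational(1, 2))), Mul(-1, Add(Add(6, 4), 8))) = Add(Mul(-4, Pow(-1, Rational(1, 2))), Mul(-1, Add(10, 8))) = Add(Mul(-4, I), Mul(-1, 18)) = Add(Mul(-4, I), -18) = Add(-18, Mul(-4, I)) ≈ Add(-18.000, Mul(-4.0000, I)))
Function('Z')(w, d) = Mul(4, Pow(d, 2)) (Function('Z')(w, d) = Mul(Mul(4, d), d) = Mul(4, Pow(d, 2)))
Mul(18, Function('Z')(24, M)) = Mul(18, Mul(4, Pow(Add(-18, Mul(-4, I)), 2))) = Mul(72, Pow(Add(-18, Mul(-4, I)), 2))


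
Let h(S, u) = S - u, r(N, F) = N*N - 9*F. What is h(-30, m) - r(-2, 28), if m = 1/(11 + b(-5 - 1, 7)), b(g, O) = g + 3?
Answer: 1743/8 ≈ 217.88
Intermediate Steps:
b(g, O) = 3 + g
r(N, F) = N² - 9*F
m = ⅛ (m = 1/(11 + (3 + (-5 - 1))) = 1/(11 + (3 - 6)) = 1/(11 - 3) = 1/8 = ⅛ ≈ 0.12500)
h(-30, m) - r(-2, 28) = (-30 - 1*⅛) - ((-2)² - 9*28) = (-30 - ⅛) - (4 - 252) = -241/8 - 1*(-248) = -241/8 + 248 = 1743/8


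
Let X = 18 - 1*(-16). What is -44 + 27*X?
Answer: 874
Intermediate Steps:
X = 34 (X = 18 + 16 = 34)
-44 + 27*X = -44 + 27*34 = -44 + 918 = 874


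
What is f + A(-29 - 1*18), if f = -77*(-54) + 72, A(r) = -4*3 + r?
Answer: 4171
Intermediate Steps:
A(r) = -12 + r
f = 4230 (f = 4158 + 72 = 4230)
f + A(-29 - 1*18) = 4230 + (-12 + (-29 - 1*18)) = 4230 + (-12 + (-29 - 18)) = 4230 + (-12 - 47) = 4230 - 59 = 4171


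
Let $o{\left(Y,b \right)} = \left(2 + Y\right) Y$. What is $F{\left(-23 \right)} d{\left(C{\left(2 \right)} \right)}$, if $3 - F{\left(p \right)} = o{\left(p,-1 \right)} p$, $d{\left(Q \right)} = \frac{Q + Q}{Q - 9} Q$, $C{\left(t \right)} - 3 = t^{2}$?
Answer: $-544488$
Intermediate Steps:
$o{\left(Y,b \right)} = Y \left(2 + Y\right)$
$C{\left(t \right)} = 3 + t^{2}$
$d{\left(Q \right)} = \frac{2 Q^{2}}{-9 + Q}$ ($d{\left(Q \right)} = \frac{2 Q}{-9 + Q} Q = \frac{2 Q^{2}}{-9 + Q}$)
$F{\left(p \right)} = 3 - p^{2} \left(2 + p\right)$ ($F{\left(p \right)} = 3 - p \left(2 + p\right) p = 3 - p^{2} \left(2 + p\right)$)
$F{\left(-23 \right)} d{\left(C{\left(2 \right)} \right)} = \left(3 - \left(-23\right)^{2} \left(2 - 23\right)\right) \frac{2 \left(3 + 2^{2}\right)^{2}}{-9 + \left(3 + 2^{2}\right)} = \left(3 - 529 \left(-21\right)\right) \frac{2 \left(3 + 4\right)^{2}}{-9 + \left(3 + 4\right)} = \left(3 + 11109\right) \frac{2 \cdot 7^{2}}{-9 + 7} = 11112 \cdot 2 \cdot 49 \frac{1}{-2} = 11112 \cdot 2 \cdot 49 \left(- \frac{1}{2}\right) = 11112 \left(-49\right) = -544488$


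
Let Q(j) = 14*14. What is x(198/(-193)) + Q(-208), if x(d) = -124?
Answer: 72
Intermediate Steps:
Q(j) = 196
x(198/(-193)) + Q(-208) = -124 + 196 = 72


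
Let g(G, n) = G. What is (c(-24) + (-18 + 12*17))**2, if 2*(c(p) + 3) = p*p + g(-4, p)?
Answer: 219961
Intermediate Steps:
c(p) = -5 + p**2/2 (c(p) = -3 + (p*p - 4)/2 = -3 + (p**2 - 4)/2 = -3 + (-4 + p**2)/2 = -3 + (-2 + p**2/2) = -5 + p**2/2)
(c(-24) + (-18 + 12*17))**2 = ((-5 + (1/2)*(-24)**2) + (-18 + 12*17))**2 = ((-5 + (1/2)*576) + (-18 + 204))**2 = ((-5 + 288) + 186)**2 = (283 + 186)**2 = 469**2 = 219961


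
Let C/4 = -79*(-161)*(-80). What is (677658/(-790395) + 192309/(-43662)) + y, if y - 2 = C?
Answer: -15606610577771319/3834469610 ≈ -4.0701e+6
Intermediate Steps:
C = -4070080 (C = 4*(-79*(-161)*(-80)) = 4*(12719*(-80)) = 4*(-1017520) = -4070080)
y = -4070078 (y = 2 - 4070080 = -4070078)
(677658/(-790395) + 192309/(-43662)) + y = (677658/(-790395) + 192309/(-43662)) - 4070078 = (677658*(-1/790395) + 192309*(-1/43662)) - 4070078 = (-225886/263465 - 64103/14554) - 4070078 = -20176441739/3834469610 - 4070078 = -15606610577771319/3834469610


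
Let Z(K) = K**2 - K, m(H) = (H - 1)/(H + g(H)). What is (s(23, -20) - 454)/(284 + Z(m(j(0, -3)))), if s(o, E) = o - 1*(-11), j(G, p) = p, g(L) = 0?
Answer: -189/128 ≈ -1.4766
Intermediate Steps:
m(H) = (-1 + H)/H (m(H) = (H - 1)/(H + 0) = (-1 + H)/H)
s(o, E) = 11 + o (s(o, E) = o + 11 = 11 + o)
(s(23, -20) - 454)/(284 + Z(m(j(0, -3)))) = ((11 + 23) - 454)/(284 + ((-1 - 3)/(-3))*(-1 + (-1 - 3)/(-3))) = (34 - 454)/(284 + (-1/3*(-4))*(-1 - 1/3*(-4))) = -420/(284 + 4*(-1 + 4/3)/3) = -420/(284 + (4/3)*(1/3)) = -420/(284 + 4/9) = -420/2560/9 = -420*9/2560 = -189/128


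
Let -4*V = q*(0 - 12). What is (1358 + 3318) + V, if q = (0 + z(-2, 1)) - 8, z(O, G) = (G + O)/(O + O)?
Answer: 18611/4 ≈ 4652.8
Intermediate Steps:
z(O, G) = (G + O)/(2*O) (z(O, G) = (G + O)/((2*O)) = (G + O)*(1/(2*O)) = (G + O)/(2*O))
q = -31/4 (q = (0 + (½)*(1 - 2)/(-2)) - 8 = (0 + (½)*(-½)*(-1)) - 8 = (0 + ¼) - 8 = ¼ - 8 = -31/4 ≈ -7.7500)
V = -93/4 (V = -(-31)*(0 - 12)/16 = -(-31)*(-12)/16 = -¼*93 = -93/4 ≈ -23.250)
(1358 + 3318) + V = (1358 + 3318) - 93/4 = 4676 - 93/4 = 18611/4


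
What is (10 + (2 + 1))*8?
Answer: 104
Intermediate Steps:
(10 + (2 + 1))*8 = (10 + 3)*8 = 13*8 = 104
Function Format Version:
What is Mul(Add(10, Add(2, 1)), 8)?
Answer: 104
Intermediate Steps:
Mul(Add(10, Add(2, 1)), 8) = Mul(Add(10, 3), 8) = Mul(13, 8) = 104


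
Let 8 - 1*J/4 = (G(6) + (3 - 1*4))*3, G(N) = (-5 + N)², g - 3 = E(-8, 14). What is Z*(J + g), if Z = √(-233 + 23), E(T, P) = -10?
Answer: 25*I*√210 ≈ 362.28*I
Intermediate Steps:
g = -7 (g = 3 - 10 = -7)
Z = I*√210 (Z = √(-210) = I*√210 ≈ 14.491*I)
J = 32 (J = 32 - 4*((-5 + 6)² + (3 - 1*4))*3 = 32 - 4*(1² + (3 - 4))*3 = 32 - 4*(1 - 1)*3 = 32 - 0*3 = 32 - 4*0 = 32 + 0 = 32)
Z*(J + g) = (I*√210)*(32 - 7) = (I*√210)*25 = 25*I*√210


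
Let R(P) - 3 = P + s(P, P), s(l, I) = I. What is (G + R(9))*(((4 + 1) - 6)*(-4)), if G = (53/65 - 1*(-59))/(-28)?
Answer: 34332/455 ≈ 75.455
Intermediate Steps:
R(P) = 3 + 2*P (R(P) = 3 + (P + P) = 3 + 2*P)
G = -972/455 (G = (53*(1/65) + 59)*(-1/28) = (53/65 + 59)*(-1/28) = (3888/65)*(-1/28) = -972/455 ≈ -2.1363)
(G + R(9))*(((4 + 1) - 6)*(-4)) = (-972/455 + (3 + 2*9))*(((4 + 1) - 6)*(-4)) = (-972/455 + (3 + 18))*((5 - 6)*(-4)) = (-972/455 + 21)*(-1*(-4)) = (8583/455)*4 = 34332/455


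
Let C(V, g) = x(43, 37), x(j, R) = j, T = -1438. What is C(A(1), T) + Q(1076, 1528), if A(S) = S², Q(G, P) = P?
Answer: 1571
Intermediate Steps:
C(V, g) = 43
C(A(1), T) + Q(1076, 1528) = 43 + 1528 = 1571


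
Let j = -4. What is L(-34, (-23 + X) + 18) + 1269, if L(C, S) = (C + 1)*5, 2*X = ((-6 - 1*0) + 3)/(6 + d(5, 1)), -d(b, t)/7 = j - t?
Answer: 1104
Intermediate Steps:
d(b, t) = 28 + 7*t (d(b, t) = -7*(-4 - t) = 28 + 7*t)
X = -3/82 (X = (((-6 - 1*0) + 3)/(6 + (28 + 7*1)))/2 = (((-6 + 0) + 3)/(6 + (28 + 7)))/2 = ((-6 + 3)/(6 + 35))/2 = (-3/41)/2 = (-3*1/41)/2 = (½)*(-3/41) = -3/82 ≈ -0.036585)
L(C, S) = 5 + 5*C (L(C, S) = (1 + C)*5 = 5 + 5*C)
L(-34, (-23 + X) + 18) + 1269 = (5 + 5*(-34)) + 1269 = (5 - 170) + 1269 = -165 + 1269 = 1104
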